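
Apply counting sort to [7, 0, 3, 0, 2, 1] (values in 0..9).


Count array: [2, 1, 1, 1, 0, 0, 0, 1, 0, 0]
Reconstruct: [0, 0, 1, 2, 3, 7]


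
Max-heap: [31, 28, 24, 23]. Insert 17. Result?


Append 17: [31, 28, 24, 23, 17]
Bubble up: no swaps needed
Result: [31, 28, 24, 23, 17]


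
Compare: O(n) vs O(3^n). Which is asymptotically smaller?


linear grows slower than exponential (base 3)
O(n) is asymptotically smaller; O(3^n) grows faster


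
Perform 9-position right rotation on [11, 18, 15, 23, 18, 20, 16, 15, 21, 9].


Right rotate by 9: [18, 15, 23, 18, 20, 16, 15, 21, 9, 11]


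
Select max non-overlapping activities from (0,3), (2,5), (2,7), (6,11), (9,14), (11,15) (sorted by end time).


Greedy: pick earliest-ending, then skip overlaps.
Selected (3 activities): [(0, 3), (6, 11), (11, 15)]


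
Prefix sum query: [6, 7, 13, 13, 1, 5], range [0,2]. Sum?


Prefix sums: [0, 6, 13, 26, 39, 40, 45]
Sum[0..2] = prefix[3] - prefix[0] = 26 - 0 = 26


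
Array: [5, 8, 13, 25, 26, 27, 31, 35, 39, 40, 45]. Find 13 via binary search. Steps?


Search for 13:
[0,10] mid=5 arr[5]=27
[0,4] mid=2 arr[2]=13
Total: 2 comparisons


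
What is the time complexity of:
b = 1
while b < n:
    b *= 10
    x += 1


Per nesting level: O(log n) = O(log n)
Complexity: O(log n)


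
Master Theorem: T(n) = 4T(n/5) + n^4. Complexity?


a=4, b=5, c=4. log_5(4)=0.861 < c=4. Case 3: O(n^c) = O(n^4)
Complexity: O(n^4)


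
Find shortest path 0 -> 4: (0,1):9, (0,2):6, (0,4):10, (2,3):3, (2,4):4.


Dijkstra from 0:
Distances: {0: 0, 1: 9, 2: 6, 3: 9, 4: 10}
Shortest distance to 4 = 10, path = [0, 4]


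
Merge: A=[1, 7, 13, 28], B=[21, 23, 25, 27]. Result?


Compare heads, take smaller each step.
Merged: [1, 7, 13, 21, 23, 25, 27, 28]


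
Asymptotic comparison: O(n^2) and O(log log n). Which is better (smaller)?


double-logarithmic grows slower than quadratic
O(log log n) is asymptotically smaller; O(n^2) grows faster


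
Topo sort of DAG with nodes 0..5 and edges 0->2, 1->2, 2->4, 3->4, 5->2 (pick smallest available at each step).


Kahn's algorithm, process smallest node first
Order: [0, 1, 3, 5, 2, 4]


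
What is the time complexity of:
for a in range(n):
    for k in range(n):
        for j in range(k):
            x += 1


Per nesting level: O(n) * O(n) * O(n) [triangular over k] = O(n^3)
Complexity: O(n^3)


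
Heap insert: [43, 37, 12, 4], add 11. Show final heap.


Append 11: [43, 37, 12, 4, 11]
Bubble up: no swaps needed
Result: [43, 37, 12, 4, 11]


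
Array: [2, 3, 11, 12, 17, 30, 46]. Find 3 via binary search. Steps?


Search for 3:
[0,6] mid=3 arr[3]=12
[0,2] mid=1 arr[1]=3
Total: 2 comparisons


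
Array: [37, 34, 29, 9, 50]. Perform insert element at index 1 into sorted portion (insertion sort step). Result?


After one pass: [34, 37, 29, 9, 50]


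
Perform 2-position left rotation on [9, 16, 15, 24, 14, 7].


Left rotate by 2: [15, 24, 14, 7, 9, 16]


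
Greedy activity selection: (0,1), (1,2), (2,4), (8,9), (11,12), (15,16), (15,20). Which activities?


Greedy: pick earliest-ending, then skip overlaps.
Selected (6 activities): [(0, 1), (1, 2), (2, 4), (8, 9), (11, 12), (15, 16)]


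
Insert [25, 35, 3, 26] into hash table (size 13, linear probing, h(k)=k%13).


Insertions: 25->slot 12; 35->slot 9; 3->slot 3; 26->slot 0
Table: [26, None, None, 3, None, None, None, None, None, 35, None, None, 25]


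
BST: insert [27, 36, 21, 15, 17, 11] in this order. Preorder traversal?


Root = 27; build tree by BST insertion.
Preorder traversal: [27, 21, 15, 11, 17, 36]


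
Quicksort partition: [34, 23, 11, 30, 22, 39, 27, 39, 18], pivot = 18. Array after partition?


Elements <= 18 go left of pivot.
Result: [11, 18, 34, 30, 22, 39, 27, 39, 23], pivot at index 1


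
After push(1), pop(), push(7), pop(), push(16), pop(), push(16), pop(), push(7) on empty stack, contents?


push(1) -> [1]
pop() returns 1 -> []
push(7) -> [7]
pop() returns 7 -> []
push(16) -> [16]
pop() returns 16 -> []
push(16) -> [16]
pop() returns 16 -> []
push(7) -> [7]
Final stack (bottom to top): [7]


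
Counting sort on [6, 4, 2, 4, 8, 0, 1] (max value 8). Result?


Count array: [1, 1, 1, 0, 2, 0, 1, 0, 1]
Reconstruct: [0, 1, 2, 4, 4, 6, 8]


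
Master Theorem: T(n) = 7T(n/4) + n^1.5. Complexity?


a=7, b=4, c=1.5. log_4(7)=1.404 < c=1.5. Case 3: O(n^c) = O(n^1.500)
Complexity: O(n^1.500)


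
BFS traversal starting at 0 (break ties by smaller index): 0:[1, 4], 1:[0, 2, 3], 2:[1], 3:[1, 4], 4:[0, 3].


BFS queue: start with [0]
Visit order: [0, 1, 4, 2, 3]


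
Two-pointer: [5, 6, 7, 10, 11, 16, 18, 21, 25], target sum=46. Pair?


Two pointers: lo=0, hi=8
Found pair: (21, 25) summing to 46


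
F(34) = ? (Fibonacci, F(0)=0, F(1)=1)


F(n)=F(n-1)+F(n-2)
...F(32)=2178309, F(33)=3524578, F(34)=5702887


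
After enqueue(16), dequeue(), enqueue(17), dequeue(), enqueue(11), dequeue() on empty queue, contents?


enqueue(16) -> [16]
dequeue() returns 16 -> []
enqueue(17) -> [17]
dequeue() returns 17 -> []
enqueue(11) -> [11]
dequeue() returns 11 -> []
Final queue (front to back): []


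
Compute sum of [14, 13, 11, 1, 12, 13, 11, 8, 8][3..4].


Prefix sums: [0, 14, 27, 38, 39, 51, 64, 75, 83, 91]
Sum[3..4] = prefix[5] - prefix[3] = 51 - 38 = 13


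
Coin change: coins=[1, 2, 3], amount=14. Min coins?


dp[0]=0; dp[i]=1+min(dp[i-c] for c in coins)
...dp[9]=3, dp[10]=4, dp[11]=4, dp[12]=4, dp[13]=5, dp[14]=5
Minimum coins for 14 = 5


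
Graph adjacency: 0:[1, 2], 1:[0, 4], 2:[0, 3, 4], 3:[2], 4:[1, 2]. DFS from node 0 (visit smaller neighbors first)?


DFS stack-based: start with [0]
Visit order: [0, 1, 4, 2, 3]


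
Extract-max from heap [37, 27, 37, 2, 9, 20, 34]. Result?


Max = 37
Replace root with last, heapify down
Resulting heap: [37, 27, 34, 2, 9, 20]


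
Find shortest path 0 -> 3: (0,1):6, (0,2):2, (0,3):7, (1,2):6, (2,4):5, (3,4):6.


Dijkstra from 0:
Distances: {0: 0, 1: 6, 2: 2, 3: 7, 4: 7}
Shortest distance to 3 = 7, path = [0, 3]


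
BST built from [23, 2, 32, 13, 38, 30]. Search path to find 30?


BST root = 23
Search for 30: compare at each node
Path: [23, 32, 30]


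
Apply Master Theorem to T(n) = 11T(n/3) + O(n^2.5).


a=11, b=3, c=2.5. log_3(11)=2.183 < c=2.5. Case 3: O(n^c) = O(n^2.500)
Complexity: O(n^2.500)


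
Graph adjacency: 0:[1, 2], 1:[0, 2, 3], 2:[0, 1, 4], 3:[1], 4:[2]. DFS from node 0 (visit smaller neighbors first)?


DFS stack-based: start with [0]
Visit order: [0, 1, 2, 4, 3]


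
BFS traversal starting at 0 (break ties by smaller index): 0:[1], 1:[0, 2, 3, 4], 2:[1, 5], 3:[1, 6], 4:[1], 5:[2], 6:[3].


BFS queue: start with [0]
Visit order: [0, 1, 2, 3, 4, 5, 6]


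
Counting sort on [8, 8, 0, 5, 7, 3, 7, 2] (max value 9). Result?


Count array: [1, 0, 1, 1, 0, 1, 0, 2, 2, 0]
Reconstruct: [0, 2, 3, 5, 7, 7, 8, 8]


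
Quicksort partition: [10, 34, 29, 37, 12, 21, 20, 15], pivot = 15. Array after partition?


Elements <= 15 go left of pivot.
Result: [10, 12, 15, 37, 34, 21, 20, 29], pivot at index 2


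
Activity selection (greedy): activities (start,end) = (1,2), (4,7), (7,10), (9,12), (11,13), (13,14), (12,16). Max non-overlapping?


Greedy: pick earliest-ending, then skip overlaps.
Selected (5 activities): [(1, 2), (4, 7), (7, 10), (11, 13), (13, 14)]


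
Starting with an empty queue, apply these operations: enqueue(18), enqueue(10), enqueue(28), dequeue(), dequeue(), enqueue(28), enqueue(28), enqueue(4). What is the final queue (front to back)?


enqueue(18) -> [18]
enqueue(10) -> [18, 10]
enqueue(28) -> [18, 10, 28]
dequeue() returns 18 -> [10, 28]
dequeue() returns 10 -> [28]
enqueue(28) -> [28, 28]
enqueue(28) -> [28, 28, 28]
enqueue(4) -> [28, 28, 28, 4]
Final queue (front to back): [28, 28, 28, 4]


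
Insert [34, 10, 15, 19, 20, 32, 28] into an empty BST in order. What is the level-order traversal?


Root = 34; build tree by BST insertion.
Level-Order traversal: [34, 10, 15, 19, 20, 32, 28]


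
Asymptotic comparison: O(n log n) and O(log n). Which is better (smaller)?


logarithmic grows slower than linearithmic
O(log n) is asymptotically smaller; O(n log n) grows faster


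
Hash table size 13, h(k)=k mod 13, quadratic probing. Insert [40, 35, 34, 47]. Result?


Insertions: 40->slot 1; 35->slot 9; 34->slot 8; 47->slot 12
Table: [None, 40, None, None, None, None, None, None, 34, 35, None, None, 47]


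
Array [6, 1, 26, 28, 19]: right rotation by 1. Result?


Right rotate by 1: [19, 6, 1, 26, 28]


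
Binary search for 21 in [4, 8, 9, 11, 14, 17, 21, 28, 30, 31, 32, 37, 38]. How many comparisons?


Search for 21:
[0,12] mid=6 arr[6]=21
Total: 1 comparisons


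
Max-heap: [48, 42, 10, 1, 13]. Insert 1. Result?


Append 1: [48, 42, 10, 1, 13, 1]
Bubble up: no swaps needed
Result: [48, 42, 10, 1, 13, 1]


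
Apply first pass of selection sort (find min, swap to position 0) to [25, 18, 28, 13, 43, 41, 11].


After one pass: [11, 18, 28, 13, 43, 41, 25]


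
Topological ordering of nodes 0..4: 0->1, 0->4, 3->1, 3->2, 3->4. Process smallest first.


Kahn's algorithm, process smallest node first
Order: [0, 3, 1, 2, 4]


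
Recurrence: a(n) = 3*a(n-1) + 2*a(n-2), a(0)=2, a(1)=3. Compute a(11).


Build bottom-up:
...a(9)=92205, a(10)=328393, a(11)=3*328393+2*92205=1169589


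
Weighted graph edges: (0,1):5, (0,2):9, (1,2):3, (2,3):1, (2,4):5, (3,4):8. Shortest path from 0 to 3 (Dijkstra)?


Dijkstra from 0:
Distances: {0: 0, 1: 5, 2: 8, 3: 9, 4: 13}
Shortest distance to 3 = 9, path = [0, 1, 2, 3]


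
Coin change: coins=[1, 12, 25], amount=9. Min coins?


dp[0]=0; dp[i]=1+min(dp[i-c] for c in coins)
...dp[4]=4, dp[5]=5, dp[6]=6, dp[7]=7, dp[8]=8, dp[9]=9
Minimum coins for 9 = 9


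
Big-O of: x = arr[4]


Analysis: constant-time operation, no loop
Complexity: O(1)


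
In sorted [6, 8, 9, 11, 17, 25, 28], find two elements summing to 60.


Two pointers: lo=0, hi=6
No pair sums to 60


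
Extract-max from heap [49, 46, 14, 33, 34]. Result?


Max = 49
Replace root with last, heapify down
Resulting heap: [46, 34, 14, 33]


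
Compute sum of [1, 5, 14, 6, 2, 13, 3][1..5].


Prefix sums: [0, 1, 6, 20, 26, 28, 41, 44]
Sum[1..5] = prefix[6] - prefix[1] = 41 - 1 = 40


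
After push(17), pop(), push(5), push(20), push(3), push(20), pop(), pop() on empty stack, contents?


push(17) -> [17]
pop() returns 17 -> []
push(5) -> [5]
push(20) -> [5, 20]
push(3) -> [5, 20, 3]
push(20) -> [5, 20, 3, 20]
pop() returns 20 -> [5, 20, 3]
pop() returns 3 -> [5, 20]
Final stack (bottom to top): [5, 20]


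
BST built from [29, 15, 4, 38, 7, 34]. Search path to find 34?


BST root = 29
Search for 34: compare at each node
Path: [29, 38, 34]


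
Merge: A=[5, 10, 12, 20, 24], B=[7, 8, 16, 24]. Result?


Compare heads, take smaller each step.
Merged: [5, 7, 8, 10, 12, 16, 20, 24, 24]


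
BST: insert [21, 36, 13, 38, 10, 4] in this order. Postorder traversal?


Root = 21; build tree by BST insertion.
Postorder traversal: [4, 10, 13, 38, 36, 21]


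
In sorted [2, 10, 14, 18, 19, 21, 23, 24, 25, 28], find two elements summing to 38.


Two pointers: lo=0, hi=9
Found pair: (10, 28) summing to 38


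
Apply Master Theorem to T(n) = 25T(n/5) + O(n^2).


a=25, b=5, c=2. log_5(25)=2 = c=2. Case 2: O(n^c log n) = O(n^2 log n)
Complexity: O(n^2 log n)


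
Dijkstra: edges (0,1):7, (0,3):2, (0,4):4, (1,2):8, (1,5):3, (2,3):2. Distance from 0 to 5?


Dijkstra from 0:
Distances: {0: 0, 1: 7, 2: 4, 3: 2, 4: 4, 5: 10}
Shortest distance to 5 = 10, path = [0, 1, 5]


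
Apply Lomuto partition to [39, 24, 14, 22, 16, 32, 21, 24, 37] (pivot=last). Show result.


Elements <= 37 go left of pivot.
Result: [24, 14, 22, 16, 32, 21, 24, 37, 39], pivot at index 7


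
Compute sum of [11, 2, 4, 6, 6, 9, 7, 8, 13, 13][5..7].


Prefix sums: [0, 11, 13, 17, 23, 29, 38, 45, 53, 66, 79]
Sum[5..7] = prefix[8] - prefix[5] = 53 - 29 = 24


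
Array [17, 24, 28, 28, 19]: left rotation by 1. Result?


Left rotate by 1: [24, 28, 28, 19, 17]


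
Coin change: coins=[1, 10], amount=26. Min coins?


dp[0]=0; dp[i]=1+min(dp[i-c] for c in coins)
...dp[21]=3, dp[22]=4, dp[23]=5, dp[24]=6, dp[25]=7, dp[26]=8
Minimum coins for 26 = 8


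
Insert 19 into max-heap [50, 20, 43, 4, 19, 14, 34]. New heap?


Append 19: [50, 20, 43, 4, 19, 14, 34, 19]
Bubble up: swap idx 7(19) with idx 3(4)
Result: [50, 20, 43, 19, 19, 14, 34, 4]


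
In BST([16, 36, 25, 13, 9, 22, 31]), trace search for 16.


BST root = 16
Search for 16: compare at each node
Path: [16]


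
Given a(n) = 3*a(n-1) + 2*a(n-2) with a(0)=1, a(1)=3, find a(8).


Build bottom-up:
...a(6)=1763, a(7)=6279, a(8)=3*6279+2*1763=22363


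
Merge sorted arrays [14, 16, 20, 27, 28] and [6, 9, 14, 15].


Compare heads, take smaller each step.
Merged: [6, 9, 14, 14, 15, 16, 20, 27, 28]


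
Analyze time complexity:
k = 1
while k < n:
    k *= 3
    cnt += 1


Per nesting level: O(log n) = O(log n)
Complexity: O(log n)


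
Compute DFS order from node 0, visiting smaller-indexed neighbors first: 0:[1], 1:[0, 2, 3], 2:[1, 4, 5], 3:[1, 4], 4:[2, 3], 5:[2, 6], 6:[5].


DFS stack-based: start with [0]
Visit order: [0, 1, 2, 4, 3, 5, 6]


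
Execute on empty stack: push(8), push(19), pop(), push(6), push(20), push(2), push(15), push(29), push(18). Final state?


push(8) -> [8]
push(19) -> [8, 19]
pop() returns 19 -> [8]
push(6) -> [8, 6]
push(20) -> [8, 6, 20]
push(2) -> [8, 6, 20, 2]
push(15) -> [8, 6, 20, 2, 15]
push(29) -> [8, 6, 20, 2, 15, 29]
push(18) -> [8, 6, 20, 2, 15, 29, 18]
Final stack (bottom to top): [8, 6, 20, 2, 15, 29, 18]


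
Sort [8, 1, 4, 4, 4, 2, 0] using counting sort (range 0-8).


Count array: [1, 1, 1, 0, 3, 0, 0, 0, 1]
Reconstruct: [0, 1, 2, 4, 4, 4, 8]


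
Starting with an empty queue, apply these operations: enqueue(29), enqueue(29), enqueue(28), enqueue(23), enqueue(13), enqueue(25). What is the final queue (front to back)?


enqueue(29) -> [29]
enqueue(29) -> [29, 29]
enqueue(28) -> [29, 29, 28]
enqueue(23) -> [29, 29, 28, 23]
enqueue(13) -> [29, 29, 28, 23, 13]
enqueue(25) -> [29, 29, 28, 23, 13, 25]
Final queue (front to back): [29, 29, 28, 23, 13, 25]


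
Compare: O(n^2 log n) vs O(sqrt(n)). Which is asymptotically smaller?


sublinear grows slower than n^2 log n
O(sqrt(n)) is asymptotically smaller; O(n^2 log n) grows faster


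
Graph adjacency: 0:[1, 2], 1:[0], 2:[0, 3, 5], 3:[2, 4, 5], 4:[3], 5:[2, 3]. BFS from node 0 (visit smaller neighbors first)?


BFS queue: start with [0]
Visit order: [0, 1, 2, 3, 5, 4]


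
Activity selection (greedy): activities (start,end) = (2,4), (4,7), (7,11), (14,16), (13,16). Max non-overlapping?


Greedy: pick earliest-ending, then skip overlaps.
Selected (4 activities): [(2, 4), (4, 7), (7, 11), (14, 16)]


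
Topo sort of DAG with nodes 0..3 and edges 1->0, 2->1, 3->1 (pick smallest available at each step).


Kahn's algorithm, process smallest node first
Order: [2, 3, 1, 0]


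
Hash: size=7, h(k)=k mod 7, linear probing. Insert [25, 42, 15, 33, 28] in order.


Insertions: 25->slot 4; 42->slot 0; 15->slot 1; 33->slot 5; 28->slot 2
Table: [42, 15, 28, None, 25, 33, None]


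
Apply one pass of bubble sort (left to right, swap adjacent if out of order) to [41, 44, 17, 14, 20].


After one pass: [41, 17, 14, 20, 44]


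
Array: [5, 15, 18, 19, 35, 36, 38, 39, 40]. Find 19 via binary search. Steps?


Search for 19:
[0,8] mid=4 arr[4]=35
[0,3] mid=1 arr[1]=15
[2,3] mid=2 arr[2]=18
[3,3] mid=3 arr[3]=19
Total: 4 comparisons


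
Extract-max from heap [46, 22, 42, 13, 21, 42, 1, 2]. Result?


Max = 46
Replace root with last, heapify down
Resulting heap: [42, 22, 42, 13, 21, 2, 1]


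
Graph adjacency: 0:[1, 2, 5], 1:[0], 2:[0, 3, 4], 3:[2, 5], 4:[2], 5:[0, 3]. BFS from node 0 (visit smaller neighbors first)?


BFS queue: start with [0]
Visit order: [0, 1, 2, 5, 3, 4]


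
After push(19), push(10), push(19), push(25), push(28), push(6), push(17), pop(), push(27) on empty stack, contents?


push(19) -> [19]
push(10) -> [19, 10]
push(19) -> [19, 10, 19]
push(25) -> [19, 10, 19, 25]
push(28) -> [19, 10, 19, 25, 28]
push(6) -> [19, 10, 19, 25, 28, 6]
push(17) -> [19, 10, 19, 25, 28, 6, 17]
pop() returns 17 -> [19, 10, 19, 25, 28, 6]
push(27) -> [19, 10, 19, 25, 28, 6, 27]
Final stack (bottom to top): [19, 10, 19, 25, 28, 6, 27]


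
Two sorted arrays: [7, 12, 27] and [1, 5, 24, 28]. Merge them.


Compare heads, take smaller each step.
Merged: [1, 5, 7, 12, 24, 27, 28]


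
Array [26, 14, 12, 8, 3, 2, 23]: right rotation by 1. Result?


Right rotate by 1: [23, 26, 14, 12, 8, 3, 2]


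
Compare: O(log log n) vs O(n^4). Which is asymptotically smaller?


double-logarithmic grows slower than quartic
O(log log n) is asymptotically smaller; O(n^4) grows faster


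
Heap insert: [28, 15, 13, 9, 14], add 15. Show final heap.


Append 15: [28, 15, 13, 9, 14, 15]
Bubble up: swap idx 5(15) with idx 2(13)
Result: [28, 15, 15, 9, 14, 13]


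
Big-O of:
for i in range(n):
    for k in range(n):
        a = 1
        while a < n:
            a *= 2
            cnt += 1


Per nesting level: O(n) * O(n) * O(log n) = O(n^2 log n)
Complexity: O(n^2 log n)


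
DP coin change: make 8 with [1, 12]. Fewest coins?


dp[0]=0; dp[i]=1+min(dp[i-c] for c in coins)
...dp[3]=3, dp[4]=4, dp[5]=5, dp[6]=6, dp[7]=7, dp[8]=8
Minimum coins for 8 = 8


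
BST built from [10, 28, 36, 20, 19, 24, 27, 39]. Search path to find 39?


BST root = 10
Search for 39: compare at each node
Path: [10, 28, 36, 39]


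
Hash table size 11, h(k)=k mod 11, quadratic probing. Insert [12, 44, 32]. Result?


Insertions: 12->slot 1; 44->slot 0; 32->slot 10
Table: [44, 12, None, None, None, None, None, None, None, None, 32]


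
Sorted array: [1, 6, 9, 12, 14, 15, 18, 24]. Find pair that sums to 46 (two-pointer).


Two pointers: lo=0, hi=7
No pair sums to 46


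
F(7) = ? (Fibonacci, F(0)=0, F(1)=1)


F(n)=F(n-1)+F(n-2)
...F(5)=5, F(6)=8, F(7)=13


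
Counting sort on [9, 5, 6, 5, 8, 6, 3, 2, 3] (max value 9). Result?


Count array: [0, 0, 1, 2, 0, 2, 2, 0, 1, 1]
Reconstruct: [2, 3, 3, 5, 5, 6, 6, 8, 9]


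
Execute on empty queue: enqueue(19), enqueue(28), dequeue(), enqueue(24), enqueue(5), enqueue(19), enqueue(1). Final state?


enqueue(19) -> [19]
enqueue(28) -> [19, 28]
dequeue() returns 19 -> [28]
enqueue(24) -> [28, 24]
enqueue(5) -> [28, 24, 5]
enqueue(19) -> [28, 24, 5, 19]
enqueue(1) -> [28, 24, 5, 19, 1]
Final queue (front to back): [28, 24, 5, 19, 1]


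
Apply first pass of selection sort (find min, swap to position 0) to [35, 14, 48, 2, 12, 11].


After one pass: [2, 14, 48, 35, 12, 11]


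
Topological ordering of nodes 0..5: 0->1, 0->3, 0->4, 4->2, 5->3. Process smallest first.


Kahn's algorithm, process smallest node first
Order: [0, 1, 4, 2, 5, 3]


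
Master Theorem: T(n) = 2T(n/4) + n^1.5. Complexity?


a=2, b=4, c=1.5. log_4(2)=0.5 < c=1.5. Case 3: O(n^c) = O(n^1.500)
Complexity: O(n^1.500)


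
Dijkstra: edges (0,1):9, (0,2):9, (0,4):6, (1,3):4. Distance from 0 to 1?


Dijkstra from 0:
Distances: {0: 0, 1: 9, 2: 9, 3: 13, 4: 6}
Shortest distance to 1 = 9, path = [0, 1]


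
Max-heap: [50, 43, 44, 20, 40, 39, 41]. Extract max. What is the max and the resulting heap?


Max = 50
Replace root with last, heapify down
Resulting heap: [44, 43, 41, 20, 40, 39]


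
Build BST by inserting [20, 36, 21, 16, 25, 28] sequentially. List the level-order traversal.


Root = 20; build tree by BST insertion.
Level-Order traversal: [20, 16, 36, 21, 25, 28]


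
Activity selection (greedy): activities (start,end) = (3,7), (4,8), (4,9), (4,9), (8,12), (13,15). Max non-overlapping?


Greedy: pick earliest-ending, then skip overlaps.
Selected (3 activities): [(3, 7), (8, 12), (13, 15)]


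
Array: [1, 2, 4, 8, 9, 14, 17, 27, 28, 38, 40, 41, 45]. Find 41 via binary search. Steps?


Search for 41:
[0,12] mid=6 arr[6]=17
[7,12] mid=9 arr[9]=38
[10,12] mid=11 arr[11]=41
Total: 3 comparisons


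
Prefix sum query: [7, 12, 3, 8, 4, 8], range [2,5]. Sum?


Prefix sums: [0, 7, 19, 22, 30, 34, 42]
Sum[2..5] = prefix[6] - prefix[2] = 42 - 19 = 23


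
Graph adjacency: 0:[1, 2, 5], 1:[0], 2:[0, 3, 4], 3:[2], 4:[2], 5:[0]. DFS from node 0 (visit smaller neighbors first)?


DFS stack-based: start with [0]
Visit order: [0, 1, 2, 3, 4, 5]


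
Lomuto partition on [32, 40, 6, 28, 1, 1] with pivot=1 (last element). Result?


Elements <= 1 go left of pivot.
Result: [1, 1, 6, 28, 32, 40], pivot at index 1


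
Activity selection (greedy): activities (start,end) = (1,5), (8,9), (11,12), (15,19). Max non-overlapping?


Greedy: pick earliest-ending, then skip overlaps.
Selected (4 activities): [(1, 5), (8, 9), (11, 12), (15, 19)]


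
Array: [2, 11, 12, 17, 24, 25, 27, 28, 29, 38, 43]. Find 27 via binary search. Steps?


Search for 27:
[0,10] mid=5 arr[5]=25
[6,10] mid=8 arr[8]=29
[6,7] mid=6 arr[6]=27
Total: 3 comparisons


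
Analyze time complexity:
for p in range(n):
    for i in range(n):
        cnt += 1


Per nesting level: O(n) * O(n) = O(n^2)
Complexity: O(n^2)


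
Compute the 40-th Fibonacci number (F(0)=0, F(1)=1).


F(n)=F(n-1)+F(n-2)
...F(38)=39088169, F(39)=63245986, F(40)=102334155


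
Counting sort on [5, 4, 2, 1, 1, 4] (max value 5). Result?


Count array: [0, 2, 1, 0, 2, 1]
Reconstruct: [1, 1, 2, 4, 4, 5]


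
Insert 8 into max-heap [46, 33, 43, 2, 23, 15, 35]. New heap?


Append 8: [46, 33, 43, 2, 23, 15, 35, 8]
Bubble up: swap idx 7(8) with idx 3(2)
Result: [46, 33, 43, 8, 23, 15, 35, 2]


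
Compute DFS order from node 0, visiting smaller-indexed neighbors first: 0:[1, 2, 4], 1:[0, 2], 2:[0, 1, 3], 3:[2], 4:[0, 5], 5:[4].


DFS stack-based: start with [0]
Visit order: [0, 1, 2, 3, 4, 5]


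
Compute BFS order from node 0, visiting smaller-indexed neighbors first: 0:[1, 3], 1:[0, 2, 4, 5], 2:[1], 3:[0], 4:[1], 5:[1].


BFS queue: start with [0]
Visit order: [0, 1, 3, 2, 4, 5]


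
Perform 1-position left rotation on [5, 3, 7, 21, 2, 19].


Left rotate by 1: [3, 7, 21, 2, 19, 5]


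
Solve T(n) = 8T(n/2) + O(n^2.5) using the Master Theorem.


a=8, b=2, c=2.5. log_2(8)=3 > c=2.5. Case 1: O(n^log_b(a)) = O(n^3)
Complexity: O(n^3)


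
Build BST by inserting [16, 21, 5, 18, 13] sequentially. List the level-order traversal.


Root = 16; build tree by BST insertion.
Level-Order traversal: [16, 5, 21, 13, 18]


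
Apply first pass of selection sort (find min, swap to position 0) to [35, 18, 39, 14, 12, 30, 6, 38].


After one pass: [6, 18, 39, 14, 12, 30, 35, 38]


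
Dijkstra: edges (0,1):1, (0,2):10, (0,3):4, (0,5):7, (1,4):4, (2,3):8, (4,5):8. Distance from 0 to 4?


Dijkstra from 0:
Distances: {0: 0, 1: 1, 2: 10, 3: 4, 4: 5, 5: 7}
Shortest distance to 4 = 5, path = [0, 1, 4]


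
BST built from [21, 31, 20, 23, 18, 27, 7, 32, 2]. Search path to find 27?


BST root = 21
Search for 27: compare at each node
Path: [21, 31, 23, 27]


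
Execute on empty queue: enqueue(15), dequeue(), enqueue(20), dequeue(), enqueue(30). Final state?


enqueue(15) -> [15]
dequeue() returns 15 -> []
enqueue(20) -> [20]
dequeue() returns 20 -> []
enqueue(30) -> [30]
Final queue (front to back): [30]


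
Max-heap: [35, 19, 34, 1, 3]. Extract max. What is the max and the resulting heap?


Max = 35
Replace root with last, heapify down
Resulting heap: [34, 19, 3, 1]


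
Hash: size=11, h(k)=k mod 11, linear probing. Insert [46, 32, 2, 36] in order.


Insertions: 46->slot 2; 32->slot 10; 2->slot 3; 36->slot 4
Table: [None, None, 46, 2, 36, None, None, None, None, None, 32]


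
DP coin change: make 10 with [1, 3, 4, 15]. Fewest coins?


dp[0]=0; dp[i]=1+min(dp[i-c] for c in coins)
...dp[5]=2, dp[6]=2, dp[7]=2, dp[8]=2, dp[9]=3, dp[10]=3
Minimum coins for 10 = 3


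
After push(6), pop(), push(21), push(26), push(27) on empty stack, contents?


push(6) -> [6]
pop() returns 6 -> []
push(21) -> [21]
push(26) -> [21, 26]
push(27) -> [21, 26, 27]
Final stack (bottom to top): [21, 26, 27]


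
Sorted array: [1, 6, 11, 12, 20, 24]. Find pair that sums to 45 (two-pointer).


Two pointers: lo=0, hi=5
No pair sums to 45


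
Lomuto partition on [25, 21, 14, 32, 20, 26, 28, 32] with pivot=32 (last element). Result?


Elements <= 32 go left of pivot.
Result: [25, 21, 14, 32, 20, 26, 28, 32], pivot at index 7


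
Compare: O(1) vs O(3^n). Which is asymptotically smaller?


constant grows slower than exponential (base 3)
O(1) is asymptotically smaller; O(3^n) grows faster


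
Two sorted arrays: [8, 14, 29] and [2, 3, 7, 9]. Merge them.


Compare heads, take smaller each step.
Merged: [2, 3, 7, 8, 9, 14, 29]


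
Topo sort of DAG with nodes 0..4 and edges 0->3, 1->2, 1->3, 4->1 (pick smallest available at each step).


Kahn's algorithm, process smallest node first
Order: [0, 4, 1, 2, 3]


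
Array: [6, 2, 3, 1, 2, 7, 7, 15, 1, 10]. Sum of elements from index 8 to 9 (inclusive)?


Prefix sums: [0, 6, 8, 11, 12, 14, 21, 28, 43, 44, 54]
Sum[8..9] = prefix[10] - prefix[8] = 54 - 43 = 11


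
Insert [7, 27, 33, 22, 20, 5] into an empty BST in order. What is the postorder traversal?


Root = 7; build tree by BST insertion.
Postorder traversal: [5, 20, 22, 33, 27, 7]


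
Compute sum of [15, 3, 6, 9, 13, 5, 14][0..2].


Prefix sums: [0, 15, 18, 24, 33, 46, 51, 65]
Sum[0..2] = prefix[3] - prefix[0] = 24 - 0 = 24


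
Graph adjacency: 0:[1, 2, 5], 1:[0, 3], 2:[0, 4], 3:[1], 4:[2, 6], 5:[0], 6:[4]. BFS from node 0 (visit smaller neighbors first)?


BFS queue: start with [0]
Visit order: [0, 1, 2, 5, 3, 4, 6]


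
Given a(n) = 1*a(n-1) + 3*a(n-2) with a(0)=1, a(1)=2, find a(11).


Build bottom-up:
...a(9)=1667, a(10)=3842, a(11)=1*3842+3*1667=8843


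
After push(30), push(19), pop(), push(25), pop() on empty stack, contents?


push(30) -> [30]
push(19) -> [30, 19]
pop() returns 19 -> [30]
push(25) -> [30, 25]
pop() returns 25 -> [30]
Final stack (bottom to top): [30]


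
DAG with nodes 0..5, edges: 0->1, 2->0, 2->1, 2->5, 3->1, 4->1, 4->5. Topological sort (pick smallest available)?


Kahn's algorithm, process smallest node first
Order: [2, 0, 3, 4, 1, 5]


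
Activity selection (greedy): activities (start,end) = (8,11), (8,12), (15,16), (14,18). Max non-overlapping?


Greedy: pick earliest-ending, then skip overlaps.
Selected (2 activities): [(8, 11), (15, 16)]


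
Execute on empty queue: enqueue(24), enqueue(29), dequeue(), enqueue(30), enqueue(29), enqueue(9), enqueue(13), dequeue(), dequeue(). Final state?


enqueue(24) -> [24]
enqueue(29) -> [24, 29]
dequeue() returns 24 -> [29]
enqueue(30) -> [29, 30]
enqueue(29) -> [29, 30, 29]
enqueue(9) -> [29, 30, 29, 9]
enqueue(13) -> [29, 30, 29, 9, 13]
dequeue() returns 29 -> [30, 29, 9, 13]
dequeue() returns 30 -> [29, 9, 13]
Final queue (front to back): [29, 9, 13]


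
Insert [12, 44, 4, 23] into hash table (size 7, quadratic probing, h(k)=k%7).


Insertions: 12->slot 5; 44->slot 2; 4->slot 4; 23->slot 3
Table: [None, None, 44, 23, 4, 12, None]


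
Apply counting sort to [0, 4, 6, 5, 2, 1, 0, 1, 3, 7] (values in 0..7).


Count array: [2, 2, 1, 1, 1, 1, 1, 1]
Reconstruct: [0, 0, 1, 1, 2, 3, 4, 5, 6, 7]


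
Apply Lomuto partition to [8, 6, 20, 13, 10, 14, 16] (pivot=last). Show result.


Elements <= 16 go left of pivot.
Result: [8, 6, 13, 10, 14, 16, 20], pivot at index 5


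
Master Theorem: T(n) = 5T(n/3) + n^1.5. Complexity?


a=5, b=3, c=1.5. log_3(5)=1.465 < c=1.5. Case 3: O(n^c) = O(n^1.500)
Complexity: O(n^1.500)


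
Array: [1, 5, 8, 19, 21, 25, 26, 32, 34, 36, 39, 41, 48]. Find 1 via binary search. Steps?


Search for 1:
[0,12] mid=6 arr[6]=26
[0,5] mid=2 arr[2]=8
[0,1] mid=0 arr[0]=1
Total: 3 comparisons


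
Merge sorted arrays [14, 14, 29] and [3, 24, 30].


Compare heads, take smaller each step.
Merged: [3, 14, 14, 24, 29, 30]


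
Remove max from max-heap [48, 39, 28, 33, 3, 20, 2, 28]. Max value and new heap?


Max = 48
Replace root with last, heapify down
Resulting heap: [39, 33, 28, 28, 3, 20, 2]


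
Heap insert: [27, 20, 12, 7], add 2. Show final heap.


Append 2: [27, 20, 12, 7, 2]
Bubble up: no swaps needed
Result: [27, 20, 12, 7, 2]


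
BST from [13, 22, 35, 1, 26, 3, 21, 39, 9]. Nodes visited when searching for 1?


BST root = 13
Search for 1: compare at each node
Path: [13, 1]


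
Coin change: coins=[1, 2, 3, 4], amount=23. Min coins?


dp[0]=0; dp[i]=1+min(dp[i-c] for c in coins)
...dp[18]=5, dp[19]=5, dp[20]=5, dp[21]=6, dp[22]=6, dp[23]=6
Minimum coins for 23 = 6


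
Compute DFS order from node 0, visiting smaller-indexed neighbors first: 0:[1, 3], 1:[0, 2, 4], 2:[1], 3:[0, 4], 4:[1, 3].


DFS stack-based: start with [0]
Visit order: [0, 1, 2, 4, 3]


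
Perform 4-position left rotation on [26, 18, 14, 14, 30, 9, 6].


Left rotate by 4: [30, 9, 6, 26, 18, 14, 14]


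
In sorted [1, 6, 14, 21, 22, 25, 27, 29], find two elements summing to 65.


Two pointers: lo=0, hi=7
No pair sums to 65


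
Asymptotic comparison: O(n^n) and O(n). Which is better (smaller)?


linear grows slower than n^n
O(n) is asymptotically smaller; O(n^n) grows faster


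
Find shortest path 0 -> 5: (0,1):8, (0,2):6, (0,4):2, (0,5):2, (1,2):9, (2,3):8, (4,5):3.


Dijkstra from 0:
Distances: {0: 0, 1: 8, 2: 6, 3: 14, 4: 2, 5: 2}
Shortest distance to 5 = 2, path = [0, 5]


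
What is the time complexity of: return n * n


Analysis: constant-time operation, no loop
Complexity: O(1)


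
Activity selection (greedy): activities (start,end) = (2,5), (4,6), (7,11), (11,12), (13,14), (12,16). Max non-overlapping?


Greedy: pick earliest-ending, then skip overlaps.
Selected (4 activities): [(2, 5), (7, 11), (11, 12), (13, 14)]


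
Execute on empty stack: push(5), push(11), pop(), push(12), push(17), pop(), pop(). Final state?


push(5) -> [5]
push(11) -> [5, 11]
pop() returns 11 -> [5]
push(12) -> [5, 12]
push(17) -> [5, 12, 17]
pop() returns 17 -> [5, 12]
pop() returns 12 -> [5]
Final stack (bottom to top): [5]


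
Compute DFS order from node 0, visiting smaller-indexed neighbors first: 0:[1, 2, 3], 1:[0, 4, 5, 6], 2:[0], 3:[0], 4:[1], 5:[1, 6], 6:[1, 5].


DFS stack-based: start with [0]
Visit order: [0, 1, 4, 5, 6, 2, 3]


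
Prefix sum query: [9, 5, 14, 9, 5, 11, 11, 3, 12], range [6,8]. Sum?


Prefix sums: [0, 9, 14, 28, 37, 42, 53, 64, 67, 79]
Sum[6..8] = prefix[9] - prefix[6] = 79 - 53 = 26


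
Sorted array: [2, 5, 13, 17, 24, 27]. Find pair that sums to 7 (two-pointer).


Two pointers: lo=0, hi=5
Found pair: (2, 5) summing to 7


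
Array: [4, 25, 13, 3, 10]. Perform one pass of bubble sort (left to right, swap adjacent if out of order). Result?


After one pass: [4, 13, 3, 10, 25]


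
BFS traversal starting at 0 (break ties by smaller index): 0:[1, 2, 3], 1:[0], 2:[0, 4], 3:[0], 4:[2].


BFS queue: start with [0]
Visit order: [0, 1, 2, 3, 4]


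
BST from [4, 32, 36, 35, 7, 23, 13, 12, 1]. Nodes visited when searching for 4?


BST root = 4
Search for 4: compare at each node
Path: [4]


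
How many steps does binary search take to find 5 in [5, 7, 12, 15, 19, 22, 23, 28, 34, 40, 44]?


Search for 5:
[0,10] mid=5 arr[5]=22
[0,4] mid=2 arr[2]=12
[0,1] mid=0 arr[0]=5
Total: 3 comparisons


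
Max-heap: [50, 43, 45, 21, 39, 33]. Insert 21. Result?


Append 21: [50, 43, 45, 21, 39, 33, 21]
Bubble up: no swaps needed
Result: [50, 43, 45, 21, 39, 33, 21]


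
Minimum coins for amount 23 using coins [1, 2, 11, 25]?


dp[0]=0; dp[i]=1+min(dp[i-c] for c in coins)
...dp[18]=5, dp[19]=5, dp[20]=6, dp[21]=6, dp[22]=2, dp[23]=3
Minimum coins for 23 = 3


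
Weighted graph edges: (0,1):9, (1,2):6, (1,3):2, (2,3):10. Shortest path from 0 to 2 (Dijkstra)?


Dijkstra from 0:
Distances: {0: 0, 1: 9, 2: 15, 3: 11}
Shortest distance to 2 = 15, path = [0, 1, 2]


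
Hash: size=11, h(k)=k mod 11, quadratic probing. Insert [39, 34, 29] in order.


Insertions: 39->slot 6; 34->slot 1; 29->slot 7
Table: [None, 34, None, None, None, None, 39, 29, None, None, None]


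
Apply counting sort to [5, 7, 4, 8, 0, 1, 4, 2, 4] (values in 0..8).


Count array: [1, 1, 1, 0, 3, 1, 0, 1, 1]
Reconstruct: [0, 1, 2, 4, 4, 4, 5, 7, 8]


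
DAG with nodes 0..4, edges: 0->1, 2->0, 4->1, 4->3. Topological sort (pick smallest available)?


Kahn's algorithm, process smallest node first
Order: [2, 0, 4, 1, 3]


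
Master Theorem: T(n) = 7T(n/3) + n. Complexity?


a=7, b=3, c=1. log_3(7)=1.771 > c=1. Case 1: O(n^log_b(a)) = O(n^1.771)
Complexity: O(n^1.771)


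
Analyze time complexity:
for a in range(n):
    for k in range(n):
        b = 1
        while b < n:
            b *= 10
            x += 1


Per nesting level: O(n) * O(n) * O(log n) = O(n^2 log n)
Complexity: O(n^2 log n)


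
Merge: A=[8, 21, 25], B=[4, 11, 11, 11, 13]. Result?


Compare heads, take smaller each step.
Merged: [4, 8, 11, 11, 11, 13, 21, 25]


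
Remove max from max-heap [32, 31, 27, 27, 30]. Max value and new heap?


Max = 32
Replace root with last, heapify down
Resulting heap: [31, 30, 27, 27]


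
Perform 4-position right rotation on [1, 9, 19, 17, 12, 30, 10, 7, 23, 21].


Right rotate by 4: [10, 7, 23, 21, 1, 9, 19, 17, 12, 30]


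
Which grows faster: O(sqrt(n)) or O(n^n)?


sublinear grows slower than n^n
O(sqrt(n)) is asymptotically smaller; O(n^n) grows faster


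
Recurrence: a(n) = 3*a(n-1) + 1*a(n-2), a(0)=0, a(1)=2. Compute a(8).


Build bottom-up:
...a(6)=720, a(7)=2378, a(8)=3*2378+1*720=7854


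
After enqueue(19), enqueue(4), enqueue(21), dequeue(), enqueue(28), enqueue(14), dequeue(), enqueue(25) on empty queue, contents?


enqueue(19) -> [19]
enqueue(4) -> [19, 4]
enqueue(21) -> [19, 4, 21]
dequeue() returns 19 -> [4, 21]
enqueue(28) -> [4, 21, 28]
enqueue(14) -> [4, 21, 28, 14]
dequeue() returns 4 -> [21, 28, 14]
enqueue(25) -> [21, 28, 14, 25]
Final queue (front to back): [21, 28, 14, 25]


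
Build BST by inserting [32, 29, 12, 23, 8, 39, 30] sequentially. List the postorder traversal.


Root = 32; build tree by BST insertion.
Postorder traversal: [8, 23, 12, 30, 29, 39, 32]


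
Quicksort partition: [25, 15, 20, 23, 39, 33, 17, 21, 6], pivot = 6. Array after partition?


Elements <= 6 go left of pivot.
Result: [6, 15, 20, 23, 39, 33, 17, 21, 25], pivot at index 0


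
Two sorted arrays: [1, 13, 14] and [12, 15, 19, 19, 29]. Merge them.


Compare heads, take smaller each step.
Merged: [1, 12, 13, 14, 15, 19, 19, 29]


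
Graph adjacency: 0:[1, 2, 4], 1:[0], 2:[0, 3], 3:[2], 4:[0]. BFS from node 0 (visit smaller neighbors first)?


BFS queue: start with [0]
Visit order: [0, 1, 2, 4, 3]


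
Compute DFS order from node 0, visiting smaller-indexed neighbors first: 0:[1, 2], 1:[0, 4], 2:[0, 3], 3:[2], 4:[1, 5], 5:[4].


DFS stack-based: start with [0]
Visit order: [0, 1, 4, 5, 2, 3]


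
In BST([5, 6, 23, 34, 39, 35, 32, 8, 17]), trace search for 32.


BST root = 5
Search for 32: compare at each node
Path: [5, 6, 23, 34, 32]


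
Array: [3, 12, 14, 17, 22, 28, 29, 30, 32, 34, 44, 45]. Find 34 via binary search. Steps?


Search for 34:
[0,11] mid=5 arr[5]=28
[6,11] mid=8 arr[8]=32
[9,11] mid=10 arr[10]=44
[9,9] mid=9 arr[9]=34
Total: 4 comparisons


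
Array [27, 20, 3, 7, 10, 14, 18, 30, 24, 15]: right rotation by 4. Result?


Right rotate by 4: [18, 30, 24, 15, 27, 20, 3, 7, 10, 14]


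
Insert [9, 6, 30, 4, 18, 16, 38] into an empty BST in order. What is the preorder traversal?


Root = 9; build tree by BST insertion.
Preorder traversal: [9, 6, 4, 30, 18, 16, 38]


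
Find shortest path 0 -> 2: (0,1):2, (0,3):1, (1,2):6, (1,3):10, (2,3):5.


Dijkstra from 0:
Distances: {0: 0, 1: 2, 2: 6, 3: 1}
Shortest distance to 2 = 6, path = [0, 3, 2]


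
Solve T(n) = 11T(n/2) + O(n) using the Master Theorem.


a=11, b=2, c=1. log_2(11)=3.459 > c=1. Case 1: O(n^log_b(a)) = O(n^3.459)
Complexity: O(n^3.459)


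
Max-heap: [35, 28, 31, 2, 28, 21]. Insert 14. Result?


Append 14: [35, 28, 31, 2, 28, 21, 14]
Bubble up: no swaps needed
Result: [35, 28, 31, 2, 28, 21, 14]


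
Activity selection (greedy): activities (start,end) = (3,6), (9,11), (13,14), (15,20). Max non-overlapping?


Greedy: pick earliest-ending, then skip overlaps.
Selected (4 activities): [(3, 6), (9, 11), (13, 14), (15, 20)]


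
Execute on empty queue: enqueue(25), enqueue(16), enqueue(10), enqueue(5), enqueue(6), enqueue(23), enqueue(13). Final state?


enqueue(25) -> [25]
enqueue(16) -> [25, 16]
enqueue(10) -> [25, 16, 10]
enqueue(5) -> [25, 16, 10, 5]
enqueue(6) -> [25, 16, 10, 5, 6]
enqueue(23) -> [25, 16, 10, 5, 6, 23]
enqueue(13) -> [25, 16, 10, 5, 6, 23, 13]
Final queue (front to back): [25, 16, 10, 5, 6, 23, 13]


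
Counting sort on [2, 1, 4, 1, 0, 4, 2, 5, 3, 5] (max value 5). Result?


Count array: [1, 2, 2, 1, 2, 2]
Reconstruct: [0, 1, 1, 2, 2, 3, 4, 4, 5, 5]


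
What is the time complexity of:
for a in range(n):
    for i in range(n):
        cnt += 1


Per nesting level: O(n) * O(n) = O(n^2)
Complexity: O(n^2)


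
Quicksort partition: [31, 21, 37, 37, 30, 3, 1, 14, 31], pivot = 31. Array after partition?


Elements <= 31 go left of pivot.
Result: [31, 21, 30, 3, 1, 14, 31, 37, 37], pivot at index 6


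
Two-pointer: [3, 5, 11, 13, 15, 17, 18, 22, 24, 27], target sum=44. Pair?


Two pointers: lo=0, hi=9
Found pair: (17, 27) summing to 44


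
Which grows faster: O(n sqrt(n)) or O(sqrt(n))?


sublinear grows slower than n^1.5
O(sqrt(n)) is asymptotically smaller; O(n sqrt(n)) grows faster


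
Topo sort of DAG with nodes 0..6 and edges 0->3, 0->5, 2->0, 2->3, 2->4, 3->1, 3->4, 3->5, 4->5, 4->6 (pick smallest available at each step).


Kahn's algorithm, process smallest node first
Order: [2, 0, 3, 1, 4, 5, 6]


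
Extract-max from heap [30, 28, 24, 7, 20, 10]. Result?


Max = 30
Replace root with last, heapify down
Resulting heap: [28, 20, 24, 7, 10]


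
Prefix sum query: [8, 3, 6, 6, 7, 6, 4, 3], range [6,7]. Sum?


Prefix sums: [0, 8, 11, 17, 23, 30, 36, 40, 43]
Sum[6..7] = prefix[8] - prefix[6] = 43 - 36 = 7


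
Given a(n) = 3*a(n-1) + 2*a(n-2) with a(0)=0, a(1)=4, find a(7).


Build bottom-up:
...a(5)=556, a(6)=1980, a(7)=3*1980+2*556=7052


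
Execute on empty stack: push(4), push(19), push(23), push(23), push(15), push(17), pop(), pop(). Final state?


push(4) -> [4]
push(19) -> [4, 19]
push(23) -> [4, 19, 23]
push(23) -> [4, 19, 23, 23]
push(15) -> [4, 19, 23, 23, 15]
push(17) -> [4, 19, 23, 23, 15, 17]
pop() returns 17 -> [4, 19, 23, 23, 15]
pop() returns 15 -> [4, 19, 23, 23]
Final stack (bottom to top): [4, 19, 23, 23]


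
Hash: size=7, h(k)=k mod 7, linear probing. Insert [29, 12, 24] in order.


Insertions: 29->slot 1; 12->slot 5; 24->slot 3
Table: [None, 29, None, 24, None, 12, None]


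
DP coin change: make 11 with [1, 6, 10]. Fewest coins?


dp[0]=0; dp[i]=1+min(dp[i-c] for c in coins)
...dp[6]=1, dp[7]=2, dp[8]=3, dp[9]=4, dp[10]=1, dp[11]=2
Minimum coins for 11 = 2


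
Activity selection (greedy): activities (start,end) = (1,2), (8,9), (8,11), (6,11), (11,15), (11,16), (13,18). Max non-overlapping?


Greedy: pick earliest-ending, then skip overlaps.
Selected (3 activities): [(1, 2), (8, 9), (11, 15)]
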